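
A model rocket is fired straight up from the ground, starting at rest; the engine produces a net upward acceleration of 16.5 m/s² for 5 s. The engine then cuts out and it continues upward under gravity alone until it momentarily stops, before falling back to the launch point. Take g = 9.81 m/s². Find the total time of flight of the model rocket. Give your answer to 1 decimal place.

24.0 s

Phase 1 (powered ascent): v₀ = 0 m/s, a = 16.5 m/s².
v = v₀ + at = 0 + (16.5)(5) = 82.5 m/s
Δx = v₀t + ½at² = 0·5 + 0.5·16.5·5² = 206 m

Phase 2 (coasting upward): v₀ = 82.5 m/s, a = -9.81 m/s².
v = v₀ + at → t = (0 − 82.5) / -9.81 = 8.41 s
v² = v₀² + 2aΔx → Δx = (0² − 82.5²)/(2·-9.81) = 347 m

Phase 3 (free fall): v₀ = 0 m/s, a = -9.81 m/s².
Falls 553 m from rest: t = √(2·553/9.81) = 10.6 s; v = g·t = 104 m/s.
Total time = 5.00 + 8.41 + 10.6 = 24.0 s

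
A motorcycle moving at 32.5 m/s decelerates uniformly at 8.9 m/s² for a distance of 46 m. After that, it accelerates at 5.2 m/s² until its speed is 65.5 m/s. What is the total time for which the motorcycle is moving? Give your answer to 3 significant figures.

11.6 s

Phase 1 (decelerating): v₀ = 32.5 m/s, a = -8.9 m/s².
v² = v₀² + 2aΔx = 32.5² + 2·-8.9·46 = 237 → v = 15.4 m/s
t = (v − v₀)/a = (15.4 − 32.5)/-8.9 = 1.92 s

Phase 2 (accelerating): v₀ = 15.4 m/s, a = 5.2 m/s².
v = v₀ + at → t = (65.5 − 15.4) / 5.2 = 9.63 s
v² = v₀² + 2aΔx → Δx = (65.5² − 15.4²)/(2·5.2) = 390 m
Total time = 1.92 + 9.63 = 11.6 s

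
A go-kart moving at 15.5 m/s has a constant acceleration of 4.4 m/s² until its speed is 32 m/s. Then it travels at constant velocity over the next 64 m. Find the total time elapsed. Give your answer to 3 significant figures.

5.75 s

Phase 1 (accelerating): v₀ = 15.5 m/s, a = 4.4 m/s².
v = v₀ + at → t = (32 − 15.5) / 4.4 = 3.75 s
v² = v₀² + 2aΔx → Δx = (32² − 15.5²)/(2·4.4) = 89.1 m

Phase 2 (constant speed): v₀ = 32.0 m/s, a = 0 m/s².
Constant speed: t = d/v = 64/32.0 = 2.00 s
Total time = 3.75 + 2.00 = 5.75 s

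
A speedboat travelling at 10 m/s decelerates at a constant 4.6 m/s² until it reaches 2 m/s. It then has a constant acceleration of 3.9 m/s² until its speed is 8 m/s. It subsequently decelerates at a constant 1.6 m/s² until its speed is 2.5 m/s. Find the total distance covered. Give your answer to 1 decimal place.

Phase 1 (decelerating): v₀ = 10.0 m/s, a = -4.6 m/s².
v = v₀ + at → t = (2 − 10.0) / -4.6 = 1.74 s
v² = v₀² + 2aΔx → Δx = (2² − 10.0²)/(2·-4.6) = 10.4 m

Phase 2 (accelerating): v₀ = 2.00 m/s, a = 3.9 m/s².
v = v₀ + at → t = (8 − 2.00) / 3.9 = 1.54 s
v² = v₀² + 2aΔx → Δx = (8² − 2.00²)/(2·3.9) = 7.69 m

Phase 3 (decelerating): v₀ = 8.00 m/s, a = -1.6 m/s².
v = v₀ + at → t = (2.5 − 8.00) / -1.6 = 3.44 s
v² = v₀² + 2aΔx → Δx = (2.5² − 8.00²)/(2·-1.6) = 18.0 m
Total distance = 10.4 + 7.69 + 18.0 = 36.2 m

36.2 m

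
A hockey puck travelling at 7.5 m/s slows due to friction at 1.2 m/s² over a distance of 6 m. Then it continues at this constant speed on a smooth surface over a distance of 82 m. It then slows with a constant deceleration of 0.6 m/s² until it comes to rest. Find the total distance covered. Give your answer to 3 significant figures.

Phase 1 (decelerating): v₀ = 7.50 m/s, a = -1.2 m/s².
v² = v₀² + 2aΔx = 7.50² + 2·-1.2·6 = 41.9 → v = 6.47 m/s
t = (v − v₀)/a = (6.47 − 7.50)/-1.2 = 0.859 s

Phase 2 (constant speed): v₀ = 6.47 m/s, a = 0 m/s².
Constant speed: t = d/v = 82/6.47 = 12.7 s

Phase 3 (decelerating): v₀ = 6.47 m/s, a = -0.6 m/s².
v = v₀ + at → t = (0 − 6.47) / -0.6 = 10.8 s
v² = v₀² + 2aΔx → Δx = (0² − 6.47²)/(2·-0.6) = 34.9 m
Total distance = 6.00 + 82.0 + 34.9 = 123 m

123 m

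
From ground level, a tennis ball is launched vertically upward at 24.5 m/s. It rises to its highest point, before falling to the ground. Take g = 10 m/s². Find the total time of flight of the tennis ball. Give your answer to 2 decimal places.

Phase 1 (rising): v₀ = 24.5 m/s, a = -10 m/s².
v = v₀ + at → t = (0 − 24.5) / -10 = 2.45 s
v² = v₀² + 2aΔx → Δx = (0² − 24.5²)/(2·-10) = 30.0 m

Phase 2 (falling): v₀ = 0 m/s, a = -10 m/s².
Falls 30.0 m from rest: t = √(2·30.0/10) = 2.45 s; v = g·t = 24.5 m/s.
Total time = 2.45 + 2.45 = 4.90 s

4.90 s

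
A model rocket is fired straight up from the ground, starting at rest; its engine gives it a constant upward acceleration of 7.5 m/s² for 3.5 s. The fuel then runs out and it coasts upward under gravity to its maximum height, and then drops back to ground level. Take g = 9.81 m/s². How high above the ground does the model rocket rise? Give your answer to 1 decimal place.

81.1 m

Phase 1 (powered ascent): v₀ = 0 m/s, a = 7.5 m/s².
v = v₀ + at = 0 + (7.5)(3.5) = 26.2 m/s
Δx = v₀t + ½at² = 0·3.5 + 0.5·7.5·3.5² = 45.9 m

Phase 2 (coasting upward): v₀ = 26.2 m/s, a = -9.81 m/s².
v = v₀ + at → t = (0 − 26.2) / -9.81 = 2.68 s
v² = v₀² + 2aΔx → Δx = (0² − 26.2²)/(2·-9.81) = 35.1 m
Maximum height = 45.9 + 35.1 = 81.1 m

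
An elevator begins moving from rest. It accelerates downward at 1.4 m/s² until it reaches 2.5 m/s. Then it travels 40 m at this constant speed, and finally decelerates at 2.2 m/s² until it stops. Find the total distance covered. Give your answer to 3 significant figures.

Phase 1 (accelerating): v₀ = 0 m/s, a = 1.4 m/s².
v = v₀ + at → t = (2.5 − 0) / 1.4 = 1.79 s
v² = v₀² + 2aΔx → Δx = (2.5² − 0²)/(2·1.4) = 2.23 m

Phase 2 (constant speed): v₀ = 2.50 m/s, a = 0 m/s².
Constant speed: t = d/v = 40/2.50 = 16.0 s

Phase 3 (decelerating): v₀ = 2.50 m/s, a = -2.2 m/s².
v = v₀ + at → t = (0 − 2.50) / -2.2 = 1.14 s
v² = v₀² + 2aΔx → Δx = (0² − 2.50²)/(2·-2.2) = 1.42 m
Total distance = 2.23 + 40.0 + 1.42 = 43.7 m

43.7 m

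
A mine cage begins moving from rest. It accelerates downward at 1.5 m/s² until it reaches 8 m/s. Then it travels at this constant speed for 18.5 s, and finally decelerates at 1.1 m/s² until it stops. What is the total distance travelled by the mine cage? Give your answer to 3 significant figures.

198 m

Phase 1 (accelerating): v₀ = 0 m/s, a = 1.5 m/s².
v = v₀ + at → t = (8 − 0) / 1.5 = 5.33 s
v² = v₀² + 2aΔx → Δx = (8² − 0²)/(2·1.5) = 21.3 m

Phase 2 (constant speed): v₀ = 8.00 m/s, a = 0 m/s².
v = v₀ + at = 8.00 + (0)(18.5) = 8.00 m/s
Δx = v₀t + ½at² = 8.00·18.5 + 0.5·0·18.5² = 148 m

Phase 3 (decelerating): v₀ = 8.00 m/s, a = -1.1 m/s².
v = v₀ + at → t = (0 − 8.00) / -1.1 = 7.27 s
v² = v₀² + 2aΔx → Δx = (0² − 8.00²)/(2·-1.1) = 29.1 m
Total distance = 21.3 + 148 + 29.1 = 198 m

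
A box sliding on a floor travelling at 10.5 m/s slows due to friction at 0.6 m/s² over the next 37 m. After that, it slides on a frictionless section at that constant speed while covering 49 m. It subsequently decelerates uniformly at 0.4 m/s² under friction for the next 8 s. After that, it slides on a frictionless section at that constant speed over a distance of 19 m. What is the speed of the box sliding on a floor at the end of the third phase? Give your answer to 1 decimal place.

4.9 m/s

Phase 1 (decelerating): v₀ = 10.5 m/s, a = -0.6 m/s².
v² = v₀² + 2aΔx = 10.5² + 2·-0.6·37 = 65.8 → v = 8.11 m/s
t = (v − v₀)/a = (8.11 − 10.5)/-0.6 = 3.98 s

Phase 2 (constant speed): v₀ = 8.11 m/s, a = 0 m/s².
Constant speed: t = d/v = 49/8.11 = 6.04 s

Phase 3 (decelerating): v₀ = 8.11 m/s, a = -0.4 m/s².
v = v₀ + at = 8.11 + (-0.4)(8) = 4.91 m/s
Δx = v₀t + ½at² = 8.11·8 + 0.5·-0.4·8² = 52.1 m
Speed at end of phase 3 = 4.91 m/s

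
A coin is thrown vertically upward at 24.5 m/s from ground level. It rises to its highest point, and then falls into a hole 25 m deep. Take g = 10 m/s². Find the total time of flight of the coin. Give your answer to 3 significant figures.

5.77 s

Phase 1 (rising): v₀ = 24.5 m/s, a = -10 m/s².
v = v₀ + at → t = (0 − 24.5) / -10 = 2.45 s
v² = v₀² + 2aΔx → Δx = (0² − 24.5²)/(2·-10) = 30.0 m

Phase 2 (falling): v₀ = 0 m/s, a = -10 m/s².
Falls 55.0 m from rest: t = √(2·55.0/10) = 3.32 s; v = g·t = 33.2 m/s.
Total time = 2.45 + 3.32 = 5.77 s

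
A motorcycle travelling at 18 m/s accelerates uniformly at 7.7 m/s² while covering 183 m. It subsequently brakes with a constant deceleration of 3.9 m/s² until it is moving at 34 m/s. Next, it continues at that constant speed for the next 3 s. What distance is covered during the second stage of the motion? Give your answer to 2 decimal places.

254.64 m

Phase 1 (accelerating): v₀ = 18.0 m/s, a = 7.7 m/s².
v² = v₀² + 2aΔx = 18.0² + 2·7.7·183 = 3140 → v = 56.1 m/s
t = (v − v₀)/a = (56.1 − 18.0)/7.7 = 4.94 s

Phase 2 (decelerating): v₀ = 56.1 m/s, a = -3.9 m/s².
v = v₀ + at → t = (34 − 56.1) / -3.9 = 5.66 s
v² = v₀² + 2aΔx → Δx = (34² − 56.1²)/(2·-3.9) = 255 m
Distance in phase 2 = 255 m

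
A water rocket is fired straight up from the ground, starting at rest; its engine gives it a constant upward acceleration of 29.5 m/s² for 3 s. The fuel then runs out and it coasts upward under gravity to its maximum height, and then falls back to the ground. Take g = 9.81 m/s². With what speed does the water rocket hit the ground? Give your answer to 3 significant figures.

Phase 1 (powered ascent): v₀ = 0 m/s, a = 29.5 m/s².
v = v₀ + at = 0 + (29.5)(3) = 88.5 m/s
Δx = v₀t + ½at² = 0·3 + 0.5·29.5·3² = 133 m

Phase 2 (coasting upward): v₀ = 88.5 m/s, a = -9.81 m/s².
v = v₀ + at → t = (0 − 88.5) / -9.81 = 9.02 s
v² = v₀² + 2aΔx → Δx = (0² − 88.5²)/(2·-9.81) = 399 m

Phase 3 (free fall): v₀ = 0 m/s, a = -9.81 m/s².
Falls 532 m from rest: t = √(2·532/9.81) = 10.4 s; v = g·t = 102 m/s.
Impact speed = 102 m/s

102 m/s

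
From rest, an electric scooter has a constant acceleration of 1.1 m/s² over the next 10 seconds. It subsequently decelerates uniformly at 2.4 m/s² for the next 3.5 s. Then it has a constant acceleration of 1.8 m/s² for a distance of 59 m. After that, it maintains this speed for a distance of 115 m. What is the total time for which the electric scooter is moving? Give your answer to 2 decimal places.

28.05 s

Phase 1 (accelerating): v₀ = 0 m/s, a = 1.1 m/s².
v = v₀ + at = 0 + (1.1)(10) = 11.0 m/s
Δx = v₀t + ½at² = 0·10 + 0.5·1.1·10² = 55.0 m

Phase 2 (decelerating): v₀ = 11.0 m/s, a = -2.4 m/s².
v = v₀ + at = 11.0 + (-2.4)(3.5) = 2.60 m/s
Δx = v₀t + ½at² = 11.0·3.5 + 0.5·-2.4·3.5² = 23.8 m

Phase 3 (accelerating): v₀ = 2.60 m/s, a = 1.8 m/s².
v² = v₀² + 2aΔx = 2.60² + 2·1.8·59 = 219 → v = 14.8 m/s
t = (v − v₀)/a = (14.8 − 2.60)/1.8 = 6.78 s

Phase 4 (constant speed): v₀ = 14.8 m/s, a = 0 m/s².
Constant speed: t = d/v = 115/14.8 = 7.77 s
Total time = 10.0 + 3.50 + 6.78 + 7.77 = 28.0 s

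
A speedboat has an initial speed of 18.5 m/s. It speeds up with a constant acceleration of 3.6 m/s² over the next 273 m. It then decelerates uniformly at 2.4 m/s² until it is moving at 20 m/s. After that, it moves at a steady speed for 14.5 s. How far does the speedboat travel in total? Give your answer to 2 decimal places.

Phase 1 (accelerating): v₀ = 18.5 m/s, a = 3.6 m/s².
v² = v₀² + 2aΔx = 18.5² + 2·3.6·273 = 2310 → v = 48.0 m/s
t = (v − v₀)/a = (48.0 − 18.5)/3.6 = 8.21 s

Phase 2 (decelerating): v₀ = 48.0 m/s, a = -2.4 m/s².
v = v₀ + at → t = (20 − 48.0) / -2.4 = 11.7 s
v² = v₀² + 2aΔx → Δx = (20² − 48.0²)/(2·-2.4) = 397 m

Phase 3 (constant speed): v₀ = 20.0 m/s, a = 0 m/s².
v = v₀ + at = 20.0 + (0)(14.5) = 20.0 m/s
Δx = v₀t + ½at² = 20.0·14.5 + 0.5·0·14.5² = 290 m
Total distance = 273 + 397 + 290 = 960 m

960.47 m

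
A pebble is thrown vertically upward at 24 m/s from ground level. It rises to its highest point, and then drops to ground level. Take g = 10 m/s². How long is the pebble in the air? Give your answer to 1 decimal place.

Phase 1 (rising): v₀ = 24.0 m/s, a = -10 m/s².
v = v₀ + at → t = (0 − 24.0) / -10 = 2.40 s
v² = v₀² + 2aΔx → Δx = (0² − 24.0²)/(2·-10) = 28.8 m

Phase 2 (falling): v₀ = 0 m/s, a = -10 m/s².
Falls 28.8 m from rest: t = √(2·28.8/10) = 2.40 s; v = g·t = 24.0 m/s.
Total time = 2.40 + 2.40 = 4.80 s

4.8 s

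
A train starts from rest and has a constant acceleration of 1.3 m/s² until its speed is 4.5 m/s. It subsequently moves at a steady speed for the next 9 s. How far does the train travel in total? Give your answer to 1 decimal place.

48.3 m

Phase 1 (accelerating): v₀ = 0 m/s, a = 1.3 m/s².
v = v₀ + at → t = (4.5 − 0) / 1.3 = 3.46 s
v² = v₀² + 2aΔx → Δx = (4.5² − 0²)/(2·1.3) = 7.79 m

Phase 2 (constant speed): v₀ = 4.50 m/s, a = 0 m/s².
v = v₀ + at = 4.50 + (0)(9) = 4.50 m/s
Δx = v₀t + ½at² = 4.50·9 + 0.5·0·9² = 40.5 m
Total distance = 7.79 + 40.5 = 48.3 m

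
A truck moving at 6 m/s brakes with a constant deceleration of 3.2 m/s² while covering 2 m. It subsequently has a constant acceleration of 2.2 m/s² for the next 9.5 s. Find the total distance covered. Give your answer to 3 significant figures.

147 m

Phase 1 (decelerating): v₀ = 6.00 m/s, a = -3.2 m/s².
v² = v₀² + 2aΔx = 6.00² + 2·-3.2·2 = 23.2 → v = 4.82 m/s
t = (v − v₀)/a = (4.82 − 6.00)/-3.2 = 0.370 s

Phase 2 (accelerating): v₀ = 4.82 m/s, a = 2.2 m/s².
v = v₀ + at = 4.82 + (2.2)(9.5) = 25.7 m/s
Δx = v₀t + ½at² = 4.82·9.5 + 0.5·2.2·9.5² = 145 m
Total distance = 2.00 + 145 = 147 m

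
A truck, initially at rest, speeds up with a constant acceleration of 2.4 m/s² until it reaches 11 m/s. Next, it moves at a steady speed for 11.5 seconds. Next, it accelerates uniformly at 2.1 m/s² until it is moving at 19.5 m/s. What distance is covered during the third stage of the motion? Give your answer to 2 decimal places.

61.73 m

Phase 1 (accelerating): v₀ = 0 m/s, a = 2.4 m/s².
v = v₀ + at → t = (11 − 0) / 2.4 = 4.58 s
v² = v₀² + 2aΔx → Δx = (11² − 0²)/(2·2.4) = 25.2 m

Phase 2 (constant speed): v₀ = 11.0 m/s, a = 0 m/s².
v = v₀ + at = 11.0 + (0)(11.5) = 11.0 m/s
Δx = v₀t + ½at² = 11.0·11.5 + 0.5·0·11.5² = 126 m

Phase 3 (accelerating): v₀ = 11.0 m/s, a = 2.1 m/s².
v = v₀ + at → t = (19.5 − 11.0) / 2.1 = 4.05 s
v² = v₀² + 2aΔx → Δx = (19.5² − 11.0²)/(2·2.1) = 61.7 m
Distance in phase 3 = 61.7 m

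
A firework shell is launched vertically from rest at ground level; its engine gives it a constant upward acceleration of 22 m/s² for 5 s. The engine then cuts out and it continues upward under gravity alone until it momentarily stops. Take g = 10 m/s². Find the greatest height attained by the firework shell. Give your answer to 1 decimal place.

880.0 m

Phase 1 (powered ascent): v₀ = 0 m/s, a = 22 m/s².
v = v₀ + at = 0 + (22)(5) = 110 m/s
Δx = v₀t + ½at² = 0·5 + 0.5·22·5² = 275 m

Phase 2 (coasting upward): v₀ = 110 m/s, a = -10 m/s².
v = v₀ + at → t = (0 − 110) / -10 = 11.0 s
v² = v₀² + 2aΔx → Δx = (0² − 110²)/(2·-10) = 605 m
Maximum height = 275 + 605 = 880 m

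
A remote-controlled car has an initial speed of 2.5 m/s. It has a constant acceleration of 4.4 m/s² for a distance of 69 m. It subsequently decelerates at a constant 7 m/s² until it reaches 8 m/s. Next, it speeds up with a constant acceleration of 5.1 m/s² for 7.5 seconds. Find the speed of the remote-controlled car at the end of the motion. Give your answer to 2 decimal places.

Phase 1 (accelerating): v₀ = 2.50 m/s, a = 4.4 m/s².
v² = v₀² + 2aΔx = 2.50² + 2·4.4·69 = 613 → v = 24.8 m/s
t = (v − v₀)/a = (24.8 − 2.50)/4.4 = 5.06 s

Phase 2 (decelerating): v₀ = 24.8 m/s, a = -7 m/s².
v = v₀ + at → t = (8 − 24.8) / -7 = 2.40 s
v² = v₀² + 2aΔx → Δx = (8² − 24.8²)/(2·-7) = 39.2 m

Phase 3 (accelerating): v₀ = 8.00 m/s, a = 5.1 m/s².
v = v₀ + at = 8.00 + (5.1)(7.5) = 46.2 m/s
Δx = v₀t + ½at² = 8.00·7.5 + 0.5·5.1·7.5² = 203 m
Final speed = 46.2 m/s

46.25 m/s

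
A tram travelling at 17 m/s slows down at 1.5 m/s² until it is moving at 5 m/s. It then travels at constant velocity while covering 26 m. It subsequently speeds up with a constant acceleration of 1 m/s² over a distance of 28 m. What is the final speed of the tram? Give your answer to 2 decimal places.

9.00 m/s

Phase 1 (decelerating): v₀ = 17.0 m/s, a = -1.5 m/s².
v = v₀ + at → t = (5 − 17.0) / -1.5 = 8.00 s
v² = v₀² + 2aΔx → Δx = (5² − 17.0²)/(2·-1.5) = 88.0 m

Phase 2 (constant speed): v₀ = 5.00 m/s, a = 0 m/s².
Constant speed: t = d/v = 26/5.00 = 5.20 s

Phase 3 (accelerating): v₀ = 5.00 m/s, a = 1 m/s².
v² = v₀² + 2aΔx = 5.00² + 2·1·28 = 81.0 → v = 9.00 m/s
t = (v − v₀)/a = (9.00 − 5.00)/1 = 4.00 s
Final speed = 9.00 m/s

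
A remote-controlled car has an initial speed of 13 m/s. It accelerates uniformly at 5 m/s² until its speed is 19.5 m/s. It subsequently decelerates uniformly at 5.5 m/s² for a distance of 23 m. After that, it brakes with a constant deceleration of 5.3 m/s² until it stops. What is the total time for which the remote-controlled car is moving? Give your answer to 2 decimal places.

Phase 1 (accelerating): v₀ = 13.0 m/s, a = 5 m/s².
v = v₀ + at → t = (19.5 − 13.0) / 5 = 1.30 s
v² = v₀² + 2aΔx → Δx = (19.5² − 13.0²)/(2·5) = 21.1 m

Phase 2 (decelerating): v₀ = 19.5 m/s, a = -5.5 m/s².
v² = v₀² + 2aΔx = 19.5² + 2·-5.5·23 = 127 → v = 11.3 m/s
t = (v − v₀)/a = (11.3 − 19.5)/-5.5 = 1.49 s

Phase 3 (decelerating): v₀ = 11.3 m/s, a = -5.3 m/s².
v = v₀ + at → t = (0 − 11.3) / -5.3 = 2.13 s
v² = v₀² + 2aΔx → Δx = (0² − 11.3²)/(2·-5.3) = 12.0 m
Total time = 1.30 + 1.49 + 2.13 = 4.92 s

4.92 s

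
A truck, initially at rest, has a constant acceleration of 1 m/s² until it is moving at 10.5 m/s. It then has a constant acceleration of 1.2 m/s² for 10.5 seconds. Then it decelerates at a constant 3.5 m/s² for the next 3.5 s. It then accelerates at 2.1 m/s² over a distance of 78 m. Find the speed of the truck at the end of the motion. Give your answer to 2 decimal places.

21.10 m/s

Phase 1 (accelerating): v₀ = 0 m/s, a = 1 m/s².
v = v₀ + at → t = (10.5 − 0) / 1 = 10.5 s
v² = v₀² + 2aΔx → Δx = (10.5² − 0²)/(2·1) = 55.1 m

Phase 2 (accelerating): v₀ = 10.5 m/s, a = 1.2 m/s².
v = v₀ + at = 10.5 + (1.2)(10.5) = 23.1 m/s
Δx = v₀t + ½at² = 10.5·10.5 + 0.5·1.2·10.5² = 176 m

Phase 3 (decelerating): v₀ = 23.1 m/s, a = -3.5 m/s².
v = v₀ + at = 23.1 + (-3.5)(3.5) = 10.9 m/s
Δx = v₀t + ½at² = 23.1·3.5 + 0.5·-3.5·3.5² = 59.4 m

Phase 4 (accelerating): v₀ = 10.9 m/s, a = 2.1 m/s².
v² = v₀² + 2aΔx = 10.9² + 2·2.1·78 = 445 → v = 21.1 m/s
t = (v − v₀)/a = (21.1 − 10.9)/2.1 = 4.88 s
Final speed = 21.1 m/s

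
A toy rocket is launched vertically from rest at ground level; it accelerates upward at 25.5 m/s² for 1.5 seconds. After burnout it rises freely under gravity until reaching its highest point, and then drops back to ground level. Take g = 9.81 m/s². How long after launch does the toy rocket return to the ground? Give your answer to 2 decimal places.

Phase 1 (powered ascent): v₀ = 0 m/s, a = 25.5 m/s².
v = v₀ + at = 0 + (25.5)(1.5) = 38.2 m/s
Δx = v₀t + ½at² = 0·1.5 + 0.5·25.5·1.5² = 28.7 m

Phase 2 (coasting upward): v₀ = 38.2 m/s, a = -9.81 m/s².
v = v₀ + at → t = (0 − 38.2) / -9.81 = 3.90 s
v² = v₀² + 2aΔx → Δx = (0² − 38.2²)/(2·-9.81) = 74.6 m

Phase 3 (free fall): v₀ = 0 m/s, a = -9.81 m/s².
Falls 103 m from rest: t = √(2·103/9.81) = 4.59 s; v = g·t = 45.0 m/s.
Total time = 1.50 + 3.90 + 4.59 = 9.99 s

9.99 s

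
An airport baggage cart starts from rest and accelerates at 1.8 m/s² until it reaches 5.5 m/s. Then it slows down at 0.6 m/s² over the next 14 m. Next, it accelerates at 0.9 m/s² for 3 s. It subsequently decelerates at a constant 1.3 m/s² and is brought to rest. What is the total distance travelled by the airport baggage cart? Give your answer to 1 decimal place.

53.0 m

Phase 1 (accelerating): v₀ = 0 m/s, a = 1.8 m/s².
v = v₀ + at → t = (5.5 − 0) / 1.8 = 3.06 s
v² = v₀² + 2aΔx → Δx = (5.5² − 0²)/(2·1.8) = 8.40 m

Phase 2 (decelerating): v₀ = 5.50 m/s, a = -0.6 m/s².
v² = v₀² + 2aΔx = 5.50² + 2·-0.6·14 = 13.4 → v = 3.67 m/s
t = (v − v₀)/a = (3.67 − 5.50)/-0.6 = 3.05 s

Phase 3 (accelerating): v₀ = 3.67 m/s, a = 0.9 m/s².
v = v₀ + at = 3.67 + (0.9)(3) = 6.37 m/s
Δx = v₀t + ½at² = 3.67·3 + 0.5·0.9·3² = 15.1 m

Phase 4 (decelerating): v₀ = 6.37 m/s, a = -1.3 m/s².
v = v₀ + at → t = (0 − 6.37) / -1.3 = 4.90 s
v² = v₀² + 2aΔx → Δx = (0² − 6.37²)/(2·-1.3) = 15.6 m
Total distance = 8.40 + 14.0 + 15.1 + 15.6 = 53.0 m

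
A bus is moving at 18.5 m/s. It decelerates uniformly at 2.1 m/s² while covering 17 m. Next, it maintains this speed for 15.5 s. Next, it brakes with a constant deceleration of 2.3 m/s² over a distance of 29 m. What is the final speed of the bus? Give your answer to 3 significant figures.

Phase 1 (decelerating): v₀ = 18.5 m/s, a = -2.1 m/s².
v² = v₀² + 2aΔx = 18.5² + 2·-2.1·17 = 271 → v = 16.5 m/s
t = (v − v₀)/a = (16.5 − 18.5)/-2.1 = 0.973 s

Phase 2 (constant speed): v₀ = 16.5 m/s, a = 0 m/s².
v = v₀ + at = 16.5 + (0)(15.5) = 16.5 m/s
Δx = v₀t + ½at² = 16.5·15.5 + 0.5·0·15.5² = 255 m

Phase 3 (decelerating): v₀ = 16.5 m/s, a = -2.3 m/s².
v² = v₀² + 2aΔx = 16.5² + 2·-2.3·29 = 137 → v = 11.7 m/s
t = (v − v₀)/a = (11.7 − 16.5)/-2.3 = 2.06 s
Final speed = 11.7 m/s

11.7 m/s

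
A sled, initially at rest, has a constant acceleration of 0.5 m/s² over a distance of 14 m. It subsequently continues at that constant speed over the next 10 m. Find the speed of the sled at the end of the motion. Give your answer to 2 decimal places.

3.74 m/s

Phase 1 (accelerating): v₀ = 0 m/s, a = 0.5 m/s².
v² = v₀² + 2aΔx = 0² + 2·0.5·14 = 14.0 → v = 3.74 m/s
t = (v − v₀)/a = (3.74 − 0)/0.5 = 7.48 s

Phase 2 (constant speed): v₀ = 3.74 m/s, a = 0 m/s².
Constant speed: t = d/v = 10/3.74 = 2.67 s
Final speed = 3.74 m/s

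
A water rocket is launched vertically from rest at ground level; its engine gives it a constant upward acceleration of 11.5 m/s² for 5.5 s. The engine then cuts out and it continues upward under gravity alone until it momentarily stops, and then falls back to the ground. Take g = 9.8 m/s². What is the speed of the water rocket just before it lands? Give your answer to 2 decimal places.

Phase 1 (powered ascent): v₀ = 0 m/s, a = 11.5 m/s².
v = v₀ + at = 0 + (11.5)(5.5) = 63.2 m/s
Δx = v₀t + ½at² = 0·5.5 + 0.5·11.5·5.5² = 174 m

Phase 2 (coasting upward): v₀ = 63.2 m/s, a = -9.8 m/s².
v = v₀ + at → t = (0 − 63.2) / -9.8 = 6.45 s
v² = v₀² + 2aΔx → Δx = (0² − 63.2²)/(2·-9.8) = 204 m

Phase 3 (free fall): v₀ = 0 m/s, a = -9.8 m/s².
Falls 378 m from rest: t = √(2·378/9.8) = 8.78 s; v = g·t = 86.1 m/s.
Impact speed = 86.1 m/s

86.08 m/s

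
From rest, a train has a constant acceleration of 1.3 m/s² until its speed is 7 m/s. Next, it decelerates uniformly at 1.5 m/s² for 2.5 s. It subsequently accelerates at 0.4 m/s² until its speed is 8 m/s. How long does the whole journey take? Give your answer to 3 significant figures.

19.8 s

Phase 1 (accelerating): v₀ = 0 m/s, a = 1.3 m/s².
v = v₀ + at → t = (7 − 0) / 1.3 = 5.38 s
v² = v₀² + 2aΔx → Δx = (7² − 0²)/(2·1.3) = 18.8 m

Phase 2 (decelerating): v₀ = 7.00 m/s, a = -1.5 m/s².
v = v₀ + at = 7.00 + (-1.5)(2.5) = 3.25 m/s
Δx = v₀t + ½at² = 7.00·2.5 + 0.5·-1.5·2.5² = 12.8 m

Phase 3 (accelerating): v₀ = 3.25 m/s, a = 0.4 m/s².
v = v₀ + at → t = (8 − 3.25) / 0.4 = 11.9 s
v² = v₀² + 2aΔx → Δx = (8² − 3.25²)/(2·0.4) = 66.8 m
Total time = 5.38 + 2.50 + 11.9 = 19.8 s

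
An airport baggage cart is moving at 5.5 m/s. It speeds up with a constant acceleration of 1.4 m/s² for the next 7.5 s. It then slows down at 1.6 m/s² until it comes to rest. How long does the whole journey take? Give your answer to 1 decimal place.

Phase 1 (accelerating): v₀ = 5.50 m/s, a = 1.4 m/s².
v = v₀ + at = 5.50 + (1.4)(7.5) = 16.0 m/s
Δx = v₀t + ½at² = 5.50·7.5 + 0.5·1.4·7.5² = 80.6 m

Phase 2 (decelerating): v₀ = 16.0 m/s, a = -1.6 m/s².
v = v₀ + at → t = (0 − 16.0) / -1.6 = 10.0 s
v² = v₀² + 2aΔx → Δx = (0² − 16.0²)/(2·-1.6) = 80.0 m
Total time = 7.50 + 10.0 = 17.5 s

17.5 s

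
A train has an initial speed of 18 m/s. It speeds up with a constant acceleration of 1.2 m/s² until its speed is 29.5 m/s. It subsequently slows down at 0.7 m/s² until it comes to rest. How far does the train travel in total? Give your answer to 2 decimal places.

849.21 m

Phase 1 (accelerating): v₀ = 18.0 m/s, a = 1.2 m/s².
v = v₀ + at → t = (29.5 − 18.0) / 1.2 = 9.58 s
v² = v₀² + 2aΔx → Δx = (29.5² − 18.0²)/(2·1.2) = 228 m

Phase 2 (decelerating): v₀ = 29.5 m/s, a = -0.7 m/s².
v = v₀ + at → t = (0 − 29.5) / -0.7 = 42.1 s
v² = v₀² + 2aΔx → Δx = (0² − 29.5²)/(2·-0.7) = 622 m
Total distance = 228 + 622 = 849 m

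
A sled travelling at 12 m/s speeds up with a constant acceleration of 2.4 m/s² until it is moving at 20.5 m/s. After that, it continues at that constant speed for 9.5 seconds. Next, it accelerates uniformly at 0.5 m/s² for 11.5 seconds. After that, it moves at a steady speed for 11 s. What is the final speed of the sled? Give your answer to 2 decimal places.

Phase 1 (accelerating): v₀ = 12.0 m/s, a = 2.4 m/s².
v = v₀ + at → t = (20.5 − 12.0) / 2.4 = 3.54 s
v² = v₀² + 2aΔx → Δx = (20.5² − 12.0²)/(2·2.4) = 57.6 m

Phase 2 (constant speed): v₀ = 20.5 m/s, a = 0 m/s².
v = v₀ + at = 20.5 + (0)(9.5) = 20.5 m/s
Δx = v₀t + ½at² = 20.5·9.5 + 0.5·0·9.5² = 195 m

Phase 3 (accelerating): v₀ = 20.5 m/s, a = 0.5 m/s².
v = v₀ + at = 20.5 + (0.5)(11.5) = 26.2 m/s
Δx = v₀t + ½at² = 20.5·11.5 + 0.5·0.5·11.5² = 269 m

Phase 4 (constant speed): v₀ = 26.2 m/s, a = 0 m/s².
v = v₀ + at = 26.2 + (0)(11) = 26.2 m/s
Δx = v₀t + ½at² = 26.2·11 + 0.5·0·11² = 289 m
Final speed = 26.2 m/s

26.25 m/s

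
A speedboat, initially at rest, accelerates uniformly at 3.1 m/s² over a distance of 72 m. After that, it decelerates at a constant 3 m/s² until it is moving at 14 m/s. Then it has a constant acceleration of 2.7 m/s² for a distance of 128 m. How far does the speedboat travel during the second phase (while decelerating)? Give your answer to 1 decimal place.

Phase 1 (accelerating): v₀ = 0 m/s, a = 3.1 m/s².
v² = v₀² + 2aΔx = 0² + 2·3.1·72 = 446 → v = 21.1 m/s
t = (v − v₀)/a = (21.1 − 0)/3.1 = 6.82 s

Phase 2 (decelerating): v₀ = 21.1 m/s, a = -3 m/s².
v = v₀ + at → t = (14 − 21.1) / -3 = 2.38 s
v² = v₀² + 2aΔx → Δx = (14² − 21.1²)/(2·-3) = 41.7 m
Distance in phase 2 = 41.7 m

41.7 m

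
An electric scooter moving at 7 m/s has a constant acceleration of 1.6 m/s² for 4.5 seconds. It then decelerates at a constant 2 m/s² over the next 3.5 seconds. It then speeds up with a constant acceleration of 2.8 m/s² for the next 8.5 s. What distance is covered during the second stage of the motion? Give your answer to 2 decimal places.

Phase 1 (accelerating): v₀ = 7.00 m/s, a = 1.6 m/s².
v = v₀ + at = 7.00 + (1.6)(4.5) = 14.2 m/s
Δx = v₀t + ½at² = 7.00·4.5 + 0.5·1.6·4.5² = 47.7 m

Phase 2 (decelerating): v₀ = 14.2 m/s, a = -2 m/s².
v = v₀ + at = 14.2 + (-2)(3.5) = 7.20 m/s
Δx = v₀t + ½at² = 14.2·3.5 + 0.5·-2·3.5² = 37.4 m
Distance in phase 2 = 37.4 m

37.45 m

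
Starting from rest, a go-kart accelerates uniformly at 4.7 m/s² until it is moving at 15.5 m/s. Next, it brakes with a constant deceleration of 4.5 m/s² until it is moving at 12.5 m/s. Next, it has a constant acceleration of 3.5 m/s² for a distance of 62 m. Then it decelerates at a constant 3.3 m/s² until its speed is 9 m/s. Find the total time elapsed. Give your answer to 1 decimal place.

Phase 1 (accelerating): v₀ = 0 m/s, a = 4.7 m/s².
v = v₀ + at → t = (15.5 − 0) / 4.7 = 3.30 s
v² = v₀² + 2aΔx → Δx = (15.5² − 0²)/(2·4.7) = 25.6 m

Phase 2 (decelerating): v₀ = 15.5 m/s, a = -4.5 m/s².
v = v₀ + at → t = (12.5 − 15.5) / -4.5 = 0.667 s
v² = v₀² + 2aΔx → Δx = (12.5² − 15.5²)/(2·-4.5) = 9.33 m

Phase 3 (accelerating): v₀ = 12.5 m/s, a = 3.5 m/s².
v² = v₀² + 2aΔx = 12.5² + 2·3.5·62 = 590 → v = 24.3 m/s
t = (v − v₀)/a = (24.3 − 12.5)/3.5 = 3.37 s

Phase 4 (decelerating): v₀ = 24.3 m/s, a = -3.3 m/s².
v = v₀ + at → t = (9 − 24.3) / -3.3 = 4.63 s
v² = v₀² + 2aΔx → Δx = (9² − 24.3²)/(2·-3.3) = 77.2 m
Total time = 3.30 + 0.667 + 3.37 + 4.63 = 12.0 s

12.0 s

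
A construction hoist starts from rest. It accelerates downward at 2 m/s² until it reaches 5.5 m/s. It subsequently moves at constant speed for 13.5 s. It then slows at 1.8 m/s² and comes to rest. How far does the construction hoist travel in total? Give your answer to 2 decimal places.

Phase 1 (accelerating): v₀ = 0 m/s, a = 2 m/s².
v = v₀ + at → t = (5.5 − 0) / 2 = 2.75 s
v² = v₀² + 2aΔx → Δx = (5.5² − 0²)/(2·2) = 7.56 m

Phase 2 (constant speed): v₀ = 5.50 m/s, a = 0 m/s².
v = v₀ + at = 5.50 + (0)(13.5) = 5.50 m/s
Δx = v₀t + ½at² = 5.50·13.5 + 0.5·0·13.5² = 74.2 m

Phase 3 (decelerating): v₀ = 5.50 m/s, a = -1.8 m/s².
v = v₀ + at → t = (0 − 5.50) / -1.8 = 3.06 s
v² = v₀² + 2aΔx → Δx = (0² − 5.50²)/(2·-1.8) = 8.40 m
Total distance = 7.56 + 74.2 + 8.40 = 90.2 m

90.22 m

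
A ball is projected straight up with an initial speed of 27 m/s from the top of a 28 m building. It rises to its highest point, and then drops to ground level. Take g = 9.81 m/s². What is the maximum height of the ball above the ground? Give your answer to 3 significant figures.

65.2 m

Phase 1 (rising): v₀ = 27.0 m/s, a = -9.81 m/s².
v = v₀ + at → t = (0 − 27.0) / -9.81 = 2.75 s
v² = v₀² + 2aΔx → Δx = (0² − 27.0²)/(2·-9.81) = 37.2 m
Maximum height = 28 + 37.2 = 65.2 m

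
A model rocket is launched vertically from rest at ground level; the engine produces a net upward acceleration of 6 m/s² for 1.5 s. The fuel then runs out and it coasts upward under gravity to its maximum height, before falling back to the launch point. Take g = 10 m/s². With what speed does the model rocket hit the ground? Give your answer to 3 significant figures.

Phase 1 (powered ascent): v₀ = 0 m/s, a = 6 m/s².
v = v₀ + at = 0 + (6)(1.5) = 9.00 m/s
Δx = v₀t + ½at² = 0·1.5 + 0.5·6·1.5² = 6.75 m

Phase 2 (coasting upward): v₀ = 9.00 m/s, a = -10 m/s².
v = v₀ + at → t = (0 − 9.00) / -10 = 0.900 s
v² = v₀² + 2aΔx → Δx = (0² − 9.00²)/(2·-10) = 4.05 m

Phase 3 (free fall): v₀ = 0 m/s, a = -10 m/s².
Falls 10.8 m from rest: t = √(2·10.8/10) = 1.47 s; v = g·t = 14.7 m/s.
Impact speed = 14.7 m/s

14.7 m/s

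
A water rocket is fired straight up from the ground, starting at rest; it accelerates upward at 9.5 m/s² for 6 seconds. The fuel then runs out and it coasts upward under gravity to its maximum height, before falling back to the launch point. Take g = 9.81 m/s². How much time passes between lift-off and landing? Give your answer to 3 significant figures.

Phase 1 (powered ascent): v₀ = 0 m/s, a = 9.5 m/s².
v = v₀ + at = 0 + (9.5)(6) = 57.0 m/s
Δx = v₀t + ½at² = 0·6 + 0.5·9.5·6² = 171 m

Phase 2 (coasting upward): v₀ = 57.0 m/s, a = -9.81 m/s².
v = v₀ + at → t = (0 − 57.0) / -9.81 = 5.81 s
v² = v₀² + 2aΔx → Δx = (0² − 57.0²)/(2·-9.81) = 166 m

Phase 3 (free fall): v₀ = 0 m/s, a = -9.81 m/s².
Falls 337 m from rest: t = √(2·337/9.81) = 8.28 s; v = g·t = 81.3 m/s.
Total time = 6.00 + 5.81 + 8.28 = 20.1 s

20.1 s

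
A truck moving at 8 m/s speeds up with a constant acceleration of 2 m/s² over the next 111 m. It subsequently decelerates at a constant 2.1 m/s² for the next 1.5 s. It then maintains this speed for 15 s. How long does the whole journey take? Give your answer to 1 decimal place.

Phase 1 (accelerating): v₀ = 8.00 m/s, a = 2 m/s².
v² = v₀² + 2aΔx = 8.00² + 2·2·111 = 508 → v = 22.5 m/s
t = (v − v₀)/a = (22.5 − 8.00)/2 = 7.27 s

Phase 2 (decelerating): v₀ = 22.5 m/s, a = -2.1 m/s².
v = v₀ + at = 22.5 + (-2.1)(1.5) = 19.4 m/s
Δx = v₀t + ½at² = 22.5·1.5 + 0.5·-2.1·1.5² = 31.4 m

Phase 3 (constant speed): v₀ = 19.4 m/s, a = 0 m/s².
v = v₀ + at = 19.4 + (0)(15) = 19.4 m/s
Δx = v₀t + ½at² = 19.4·15 + 0.5·0·15² = 291 m
Total time = 7.27 + 1.50 + 15.0 = 23.8 s

23.8 s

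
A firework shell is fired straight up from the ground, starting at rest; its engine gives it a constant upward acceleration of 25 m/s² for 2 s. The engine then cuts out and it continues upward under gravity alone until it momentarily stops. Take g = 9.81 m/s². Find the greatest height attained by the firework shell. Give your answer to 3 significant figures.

177 m

Phase 1 (powered ascent): v₀ = 0 m/s, a = 25 m/s².
v = v₀ + at = 0 + (25)(2) = 50.0 m/s
Δx = v₀t + ½at² = 0·2 + 0.5·25·2² = 50.0 m

Phase 2 (coasting upward): v₀ = 50.0 m/s, a = -9.81 m/s².
v = v₀ + at → t = (0 − 50.0) / -9.81 = 5.10 s
v² = v₀² + 2aΔx → Δx = (0² − 50.0²)/(2·-9.81) = 127 m
Maximum height = 50.0 + 127 = 177 m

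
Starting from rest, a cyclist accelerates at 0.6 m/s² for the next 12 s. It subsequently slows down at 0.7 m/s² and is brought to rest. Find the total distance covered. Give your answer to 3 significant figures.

Phase 1 (accelerating): v₀ = 0 m/s, a = 0.6 m/s².
v = v₀ + at = 0 + (0.6)(12) = 7.20 m/s
Δx = v₀t + ½at² = 0·12 + 0.5·0.6·12² = 43.2 m

Phase 2 (decelerating): v₀ = 7.20 m/s, a = -0.7 m/s².
v = v₀ + at → t = (0 − 7.20) / -0.7 = 10.3 s
v² = v₀² + 2aΔx → Δx = (0² − 7.20²)/(2·-0.7) = 37.0 m
Total distance = 43.2 + 37.0 = 80.2 m

80.2 m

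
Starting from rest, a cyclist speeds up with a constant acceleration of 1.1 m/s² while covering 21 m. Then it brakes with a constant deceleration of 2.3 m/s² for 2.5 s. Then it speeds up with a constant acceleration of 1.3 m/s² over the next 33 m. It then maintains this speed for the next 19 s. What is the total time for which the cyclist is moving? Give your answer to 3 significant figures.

34.0 s

Phase 1 (accelerating): v₀ = 0 m/s, a = 1.1 m/s².
v² = v₀² + 2aΔx = 0² + 2·1.1·21 = 46.2 → v = 6.80 m/s
t = (v − v₀)/a = (6.80 − 0)/1.1 = 6.18 s

Phase 2 (decelerating): v₀ = 6.80 m/s, a = -2.3 m/s².
v = v₀ + at = 6.80 + (-2.3)(2.5) = 1.05 m/s
Δx = v₀t + ½at² = 6.80·2.5 + 0.5·-2.3·2.5² = 9.81 m

Phase 3 (accelerating): v₀ = 1.05 m/s, a = 1.3 m/s².
v² = v₀² + 2aΔx = 1.05² + 2·1.3·33 = 86.9 → v = 9.32 m/s
t = (v − v₀)/a = (9.32 − 1.05)/1.3 = 6.37 s

Phase 4 (constant speed): v₀ = 9.32 m/s, a = 0 m/s².
v = v₀ + at = 9.32 + (0)(19) = 9.32 m/s
Δx = v₀t + ½at² = 9.32·19 + 0.5·0·19² = 177 m
Total time = 6.18 + 2.50 + 6.37 + 19.0 = 34.0 s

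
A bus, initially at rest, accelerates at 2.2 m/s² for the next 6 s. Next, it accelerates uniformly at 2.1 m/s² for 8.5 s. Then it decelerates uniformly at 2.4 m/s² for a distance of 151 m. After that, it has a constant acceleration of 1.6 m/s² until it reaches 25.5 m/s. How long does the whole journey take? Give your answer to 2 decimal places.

27.26 s

Phase 1 (accelerating): v₀ = 0 m/s, a = 2.2 m/s².
v = v₀ + at = 0 + (2.2)(6) = 13.2 m/s
Δx = v₀t + ½at² = 0·6 + 0.5·2.2·6² = 39.6 m

Phase 2 (accelerating): v₀ = 13.2 m/s, a = 2.1 m/s².
v = v₀ + at = 13.2 + (2.1)(8.5) = 31.1 m/s
Δx = v₀t + ½at² = 13.2·8.5 + 0.5·2.1·8.5² = 188 m

Phase 3 (decelerating): v₀ = 31.1 m/s, a = -2.4 m/s².
v² = v₀² + 2aΔx = 31.1² + 2·-2.4·151 = 239 → v = 15.5 m/s
t = (v − v₀)/a = (15.5 − 31.1)/-2.4 = 6.49 s

Phase 4 (accelerating): v₀ = 15.5 m/s, a = 1.6 m/s².
v = v₀ + at → t = (25.5 − 15.5) / 1.6 = 6.27 s
v² = v₀² + 2aΔx → Δx = (25.5² − 15.5²)/(2·1.6) = 128 m
Total time = 6.00 + 8.50 + 6.49 + 6.27 = 27.3 s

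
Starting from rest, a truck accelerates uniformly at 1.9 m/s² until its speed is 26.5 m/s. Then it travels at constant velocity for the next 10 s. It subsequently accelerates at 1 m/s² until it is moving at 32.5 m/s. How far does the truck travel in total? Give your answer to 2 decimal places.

Phase 1 (accelerating): v₀ = 0 m/s, a = 1.9 m/s².
v = v₀ + at → t = (26.5 − 0) / 1.9 = 13.9 s
v² = v₀² + 2aΔx → Δx = (26.5² − 0²)/(2·1.9) = 185 m

Phase 2 (constant speed): v₀ = 26.5 m/s, a = 0 m/s².
v = v₀ + at = 26.5 + (0)(10) = 26.5 m/s
Δx = v₀t + ½at² = 26.5·10 + 0.5·0·10² = 265 m

Phase 3 (accelerating): v₀ = 26.5 m/s, a = 1 m/s².
v = v₀ + at → t = (32.5 − 26.5) / 1 = 6.00 s
v² = v₀² + 2aΔx → Δx = (32.5² − 26.5²)/(2·1) = 177 m
Total distance = 185 + 265 + 177 = 627 m

626.80 m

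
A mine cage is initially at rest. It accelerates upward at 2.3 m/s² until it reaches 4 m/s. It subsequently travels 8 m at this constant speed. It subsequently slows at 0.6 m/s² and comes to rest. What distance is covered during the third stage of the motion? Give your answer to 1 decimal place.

13.3 m

Phase 1 (accelerating): v₀ = 0 m/s, a = 2.3 m/s².
v = v₀ + at → t = (4 − 0) / 2.3 = 1.74 s
v² = v₀² + 2aΔx → Δx = (4² − 0²)/(2·2.3) = 3.48 m

Phase 2 (constant speed): v₀ = 4.00 m/s, a = 0 m/s².
Constant speed: t = d/v = 8/4.00 = 2.00 s

Phase 3 (decelerating): v₀ = 4.00 m/s, a = -0.6 m/s².
v = v₀ + at → t = (0 − 4.00) / -0.6 = 6.67 s
v² = v₀² + 2aΔx → Δx = (0² − 4.00²)/(2·-0.6) = 13.3 m
Distance in phase 3 = 13.3 m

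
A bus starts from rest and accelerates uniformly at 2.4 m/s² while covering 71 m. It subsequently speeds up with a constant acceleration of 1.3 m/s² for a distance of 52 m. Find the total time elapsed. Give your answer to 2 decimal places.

Phase 1 (accelerating): v₀ = 0 m/s, a = 2.4 m/s².
v² = v₀² + 2aΔx = 0² + 2·2.4·71 = 341 → v = 18.5 m/s
t = (v − v₀)/a = (18.5 − 0)/2.4 = 7.69 s

Phase 2 (accelerating): v₀ = 18.5 m/s, a = 1.3 m/s².
v² = v₀² + 2aΔx = 18.5² + 2·1.3·52 = 476 → v = 21.8 m/s
t = (v − v₀)/a = (21.8 − 18.5)/1.3 = 2.58 s
Total time = 7.69 + 2.58 = 10.3 s

10.27 s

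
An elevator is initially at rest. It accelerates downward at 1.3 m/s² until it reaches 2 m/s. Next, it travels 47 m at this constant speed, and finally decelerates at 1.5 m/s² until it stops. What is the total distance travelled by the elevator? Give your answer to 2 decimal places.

49.87 m

Phase 1 (accelerating): v₀ = 0 m/s, a = 1.3 m/s².
v = v₀ + at → t = (2 − 0) / 1.3 = 1.54 s
v² = v₀² + 2aΔx → Δx = (2² − 0²)/(2·1.3) = 1.54 m

Phase 2 (constant speed): v₀ = 2.00 m/s, a = 0 m/s².
Constant speed: t = d/v = 47/2.00 = 23.5 s

Phase 3 (decelerating): v₀ = 2.00 m/s, a = -1.5 m/s².
v = v₀ + at → t = (0 − 2.00) / -1.5 = 1.33 s
v² = v₀² + 2aΔx → Δx = (0² − 2.00²)/(2·-1.5) = 1.33 m
Total distance = 1.54 + 47.0 + 1.33 = 49.9 m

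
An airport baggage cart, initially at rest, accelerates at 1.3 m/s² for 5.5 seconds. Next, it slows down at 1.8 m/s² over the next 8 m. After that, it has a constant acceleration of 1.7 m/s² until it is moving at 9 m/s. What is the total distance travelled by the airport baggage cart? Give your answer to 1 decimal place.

44.9 m

Phase 1 (accelerating): v₀ = 0 m/s, a = 1.3 m/s².
v = v₀ + at = 0 + (1.3)(5.5) = 7.15 m/s
Δx = v₀t + ½at² = 0·5.5 + 0.5·1.3·5.5² = 19.7 m

Phase 2 (decelerating): v₀ = 7.15 m/s, a = -1.8 m/s².
v² = v₀² + 2aΔx = 7.15² + 2·-1.8·8 = 22.3 → v = 4.72 m/s
t = (v − v₀)/a = (4.72 − 7.15)/-1.8 = 1.35 s

Phase 3 (accelerating): v₀ = 4.72 m/s, a = 1.7 m/s².
v = v₀ + at → t = (9 − 4.72) / 1.7 = 2.51 s
v² = v₀² + 2aΔx → Δx = (9² − 4.72²)/(2·1.7) = 17.3 m
Total distance = 19.7 + 8.00 + 17.3 = 44.9 m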